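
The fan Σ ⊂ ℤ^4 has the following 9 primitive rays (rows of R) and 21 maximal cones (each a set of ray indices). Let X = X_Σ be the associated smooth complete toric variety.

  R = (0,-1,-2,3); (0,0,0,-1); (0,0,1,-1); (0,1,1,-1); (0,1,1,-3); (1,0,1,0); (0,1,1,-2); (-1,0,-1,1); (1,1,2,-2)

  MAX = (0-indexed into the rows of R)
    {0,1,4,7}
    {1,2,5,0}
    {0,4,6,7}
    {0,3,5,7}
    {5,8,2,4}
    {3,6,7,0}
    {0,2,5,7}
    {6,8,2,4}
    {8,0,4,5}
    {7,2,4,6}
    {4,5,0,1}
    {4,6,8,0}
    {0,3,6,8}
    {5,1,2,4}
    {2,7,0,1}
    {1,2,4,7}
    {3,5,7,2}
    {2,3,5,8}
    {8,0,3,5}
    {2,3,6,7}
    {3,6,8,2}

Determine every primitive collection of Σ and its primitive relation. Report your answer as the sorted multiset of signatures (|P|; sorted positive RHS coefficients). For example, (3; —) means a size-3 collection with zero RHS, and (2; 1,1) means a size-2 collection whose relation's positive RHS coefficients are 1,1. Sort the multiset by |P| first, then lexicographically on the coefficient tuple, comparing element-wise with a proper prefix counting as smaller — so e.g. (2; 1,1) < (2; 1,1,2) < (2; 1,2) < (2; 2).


Minimal non-faces — 12 found among 9 rays, 21 max cones:

  P={1,3}:  v_{1} + v_{3} = v_{6}  →  sig = (2; 1)
  P={1,6}:  v_{1} + v_{6} = v_{4}  →  sig = (2; 1)
  P={5,6}:  v_{5} + v_{6} = v_{8}  →  sig = (2; 1)
  P={7,8}:  v_{7} + v_{8} = v_{3}  →  sig = (2; 1)
  P={1,8}:  v_{1} + v_{8} = v_{4} + v_{5}  →  sig = (2; 1,1)
  P={3,4}:  v_{3} + v_{4} = 2·v_{6}  →  sig = (2; 2)
  P={0,2,6}:  v_{0} + v_{2} + v_{6} = 0  →  sig = (3; —)
  P={1,5,7}:  v_{1} + v_{5} + v_{7} = 0  →  sig = (3; —)
  P={0,2,4}:  v_{0} + v_{2} + v_{4} = v_{1}  →  sig = (3; 1)
  P={0,2,8}:  v_{0} + v_{2} + v_{8} = v_{5}  →  sig = (3; 1)
  P={4,5,7}:  v_{4} + v_{5} + v_{7} = v_{6}  →  sig = (3; 1)
  P={0,2,3}:  v_{0} + v_{2} + v_{3} = v_{5} + v_{7}  →  sig = (3; 1,1)

Hence PRS(X_Σ) =
    (2; 1)
    (2; 1)
    (2; 1)
    (2; 1)
    (2; 1,1)
    (2; 2)
    (3; —)
    (3; —)
    (3; 1)
    (3; 1)
    (3; 1)
    (3; 1,1)


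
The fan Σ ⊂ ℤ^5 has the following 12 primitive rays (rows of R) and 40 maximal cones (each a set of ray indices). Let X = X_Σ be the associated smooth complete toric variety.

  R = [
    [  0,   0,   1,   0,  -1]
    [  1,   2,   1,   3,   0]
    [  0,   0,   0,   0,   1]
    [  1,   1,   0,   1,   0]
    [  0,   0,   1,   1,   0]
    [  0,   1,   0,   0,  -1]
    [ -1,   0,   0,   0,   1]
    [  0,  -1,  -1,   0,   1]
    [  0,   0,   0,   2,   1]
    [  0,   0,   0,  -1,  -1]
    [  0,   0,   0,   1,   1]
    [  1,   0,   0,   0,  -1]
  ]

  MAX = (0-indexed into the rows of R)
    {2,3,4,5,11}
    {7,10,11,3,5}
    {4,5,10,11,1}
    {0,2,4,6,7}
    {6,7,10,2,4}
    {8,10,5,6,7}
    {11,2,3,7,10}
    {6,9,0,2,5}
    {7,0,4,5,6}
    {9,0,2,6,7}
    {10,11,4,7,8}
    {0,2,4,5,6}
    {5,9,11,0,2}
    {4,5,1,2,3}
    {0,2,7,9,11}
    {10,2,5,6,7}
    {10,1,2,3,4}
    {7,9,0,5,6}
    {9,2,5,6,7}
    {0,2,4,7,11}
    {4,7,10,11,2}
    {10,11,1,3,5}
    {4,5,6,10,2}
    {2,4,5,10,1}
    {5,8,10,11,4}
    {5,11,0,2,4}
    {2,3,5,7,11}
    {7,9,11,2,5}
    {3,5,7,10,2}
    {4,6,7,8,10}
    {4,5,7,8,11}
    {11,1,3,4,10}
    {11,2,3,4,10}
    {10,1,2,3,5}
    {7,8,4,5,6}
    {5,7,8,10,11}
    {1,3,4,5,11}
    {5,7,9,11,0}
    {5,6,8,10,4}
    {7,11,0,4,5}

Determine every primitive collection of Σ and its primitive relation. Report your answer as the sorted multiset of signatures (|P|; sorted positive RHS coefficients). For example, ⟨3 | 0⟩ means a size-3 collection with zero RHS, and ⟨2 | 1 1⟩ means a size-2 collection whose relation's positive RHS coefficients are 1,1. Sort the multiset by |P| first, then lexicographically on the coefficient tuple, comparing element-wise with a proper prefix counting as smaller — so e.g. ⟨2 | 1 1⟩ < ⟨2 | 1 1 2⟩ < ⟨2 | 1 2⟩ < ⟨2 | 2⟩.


Primitive collections (23):

  {6,11}:  v_{6} + v_{11} = 0  →  sig = ⟨2 | 0⟩
  {9,10}:  v_{9} + v_{10} = 0  →  sig = ⟨2 | 0⟩
  {0,10}:  v_{0} + v_{10} = v_{4}  →  sig = ⟨2 | 1⟩
  {4,9}:  v_{4} + v_{9} = v_{0}  →  sig = ⟨2 | 1⟩
  {1,9}:  v_{1} + v_{9} = v_{3} + v_{4} + v_{5}  →  sig = ⟨2 | 1 1 1⟩
  {3,6}:  v_{3} + v_{6} = v_{2} + v_{5} + v_{10}  →  sig = ⟨2 | 1 1 1⟩
  {3,9}:  v_{3} + v_{9} = v_{2} + v_{5} + v_{11}  →  sig = ⟨2 | 1 1 1⟩
  {8,9}:  v_{8} + v_{9} = v_{4} + v_{5} + v_{7}  →  sig = ⟨2 | 1 1 1⟩
  {0,3}:  v_{0} + v_{3} = v_{2} + v_{4} + v_{5} + v_{11}  →  sig = ⟨2 | 1 1 1 1⟩
  {0,1}:  v_{0} + v_{1} = v_{3} + 2·v_{4} + v_{5}  →  sig = ⟨2 | 1 1 2⟩
  {0,8}:  v_{0} + v_{8} = 2·v_{4} + v_{5} + v_{7}  →  sig = ⟨2 | 1 1 2⟩
  {1,6}:  v_{1} + v_{6} = v_{2} + v_{4} + 2·v_{5} + 2·v_{10}  →  sig = ⟨2 | 1 1 2 2⟩
  {1,8}:  v_{1} + v_{8} = v_{4} + 2·v_{5} + 4·v_{10} + v_{11}  →  sig = ⟨2 | 1 1 2 4⟩
  {1,7}:  v_{1} + v_{7} = v_{5} + 3·v_{10} + v_{11}  →  sig = ⟨2 | 1 1 3⟩
  {3,8}:  v_{3} + v_{8} = v_{5} + 3·v_{10} + v_{11}  →  sig = ⟨2 | 1 1 3⟩
  {2,8}:  v_{2} + v_{8} = 2·v_{10}  →  sig = ⟨2 | 2⟩
  {1,2,11}:  v_{1} + v_{2} + v_{11} = 2·v_{3} + v_{4}  →  sig = ⟨3 | 1 2⟩
  {3,4,7}:  v_{3} + v_{4} + v_{7} = 2·v_{10} + v_{11}  →  sig = ⟨3 | 1 2⟩
  {0,2,5,7}:  v_{0} + v_{2} + v_{5} + v_{7} = 0  →  sig = ⟨4 | 0⟩
  {2,4,5,7}:  v_{2} + v_{4} + v_{5} + v_{7} = v_{10}  →  sig = ⟨4 | 1⟩
  {2,5,10,11}:  v_{2} + v_{5} + v_{10} + v_{11} = v_{3}  →  sig = ⟨4 | 1⟩
  {3,4,5,10}:  v_{3} + v_{4} + v_{5} + v_{10} = v_{1}  →  sig = ⟨4 | 1⟩
  {4,5,7,10}:  v_{4} + v_{5} + v_{7} + v_{10} = v_{8}  →  sig = ⟨4 | 1⟩

Signatures (|P|; sorted positive RHS coefficients), sorted:
    |P|=2: 16 collections, coeffs (), (), (1), (1), (1,1,1), (1,1,1), (1,1,1), (1,1,1), (1,1,1,1), (1,1,2), (1,1,2), (1,1,2,2), (1,1,2,4), (1,1,3), (1,1,3), (2)
    |P|=3: 2 collections, coeffs (1,2), (1,2)
    |P|=4: 5 collections, coeffs (), (1), (1), (1), (1)


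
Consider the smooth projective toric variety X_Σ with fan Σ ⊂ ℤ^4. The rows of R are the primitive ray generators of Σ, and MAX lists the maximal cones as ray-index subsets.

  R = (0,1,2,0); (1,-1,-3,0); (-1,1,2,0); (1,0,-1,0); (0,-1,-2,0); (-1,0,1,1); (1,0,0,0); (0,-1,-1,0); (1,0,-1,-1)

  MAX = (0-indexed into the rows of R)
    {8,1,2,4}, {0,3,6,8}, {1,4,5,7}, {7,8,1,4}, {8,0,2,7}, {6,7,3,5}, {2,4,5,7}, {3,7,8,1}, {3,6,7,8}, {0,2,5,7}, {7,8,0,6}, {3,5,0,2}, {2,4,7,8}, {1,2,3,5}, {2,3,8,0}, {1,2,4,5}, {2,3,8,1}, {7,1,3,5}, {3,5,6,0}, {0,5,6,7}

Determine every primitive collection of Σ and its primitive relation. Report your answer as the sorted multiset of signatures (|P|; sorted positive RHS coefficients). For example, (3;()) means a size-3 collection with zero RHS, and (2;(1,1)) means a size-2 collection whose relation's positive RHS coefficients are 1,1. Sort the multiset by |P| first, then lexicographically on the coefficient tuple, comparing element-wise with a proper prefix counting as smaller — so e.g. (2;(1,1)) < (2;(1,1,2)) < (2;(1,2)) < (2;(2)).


Δ(Σ) — 9 vertices, 10 min non-faces:

  P = {0,4}:  v_{0} + v_{4} = 0 ; sig = (2;())
  P = {5,8}:  v_{5} + v_{8} = 0 ; sig = (2;())
  P = {0,1}:  v_{0} + v_{1} = v_{3} ; sig = (2;(1))
  P = {2,6}:  v_{2} + v_{6} = v_{0} ; sig = (2;(1))
  P = {3,4}:  v_{3} + v_{4} = v_{1} ; sig = (2;(1))
  P = {4,6}:  v_{4} + v_{6} = v_{3} + v_{7} ; sig = (2;(1,1))
  P = {1,6}:  v_{1} + v_{6} = 2·v_{3} + v_{7} ; sig = (2;(1,2))
  P = {2,3,7}:  v_{2} + v_{3} + v_{7} = 0 ; sig = (3;())
  P = {0,3,7}:  v_{0} + v_{3} + v_{7} = v_{6} ; sig = (3;(1))
  P = {1,2,7}:  v_{1} + v_{2} + v_{7} = v_{4} ; sig = (3;(1))

so the primitive-relation signature multiset is
    (2;())
    (2;())
    (2;(1))
    (2;(1))
    (2;(1))
    (2;(1,1))
    (2;(1,2))
    (3;())
    (3;(1))
    (3;(1))


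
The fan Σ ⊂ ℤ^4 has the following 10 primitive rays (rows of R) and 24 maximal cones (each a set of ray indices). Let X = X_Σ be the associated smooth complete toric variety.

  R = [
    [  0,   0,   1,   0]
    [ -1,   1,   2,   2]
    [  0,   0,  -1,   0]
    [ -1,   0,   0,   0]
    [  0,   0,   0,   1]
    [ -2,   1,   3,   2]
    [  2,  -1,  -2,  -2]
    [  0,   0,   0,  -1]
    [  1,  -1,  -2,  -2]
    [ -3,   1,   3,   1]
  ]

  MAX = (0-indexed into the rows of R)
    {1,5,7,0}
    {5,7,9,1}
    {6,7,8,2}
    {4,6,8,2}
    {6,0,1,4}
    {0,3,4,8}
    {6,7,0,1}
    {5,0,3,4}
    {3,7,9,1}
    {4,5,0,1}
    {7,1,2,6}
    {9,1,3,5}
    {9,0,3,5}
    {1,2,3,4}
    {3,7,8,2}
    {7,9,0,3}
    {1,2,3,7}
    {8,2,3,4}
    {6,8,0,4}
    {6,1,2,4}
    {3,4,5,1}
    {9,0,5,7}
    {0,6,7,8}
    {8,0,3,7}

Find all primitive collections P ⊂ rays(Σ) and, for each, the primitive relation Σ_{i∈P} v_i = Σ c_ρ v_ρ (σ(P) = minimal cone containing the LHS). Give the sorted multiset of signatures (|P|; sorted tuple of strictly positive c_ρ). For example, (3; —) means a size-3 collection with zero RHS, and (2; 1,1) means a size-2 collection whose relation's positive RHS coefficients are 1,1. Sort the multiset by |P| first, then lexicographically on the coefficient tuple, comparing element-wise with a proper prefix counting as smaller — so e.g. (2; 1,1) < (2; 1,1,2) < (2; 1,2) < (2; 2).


Δ(Σ) — 10 vertices, 14 min non-faces:

  {0,2}:  v_{0} + v_{2} = 0  ⇒ sig = (2; —)
  {1,8}:  v_{1} + v_{8} = 0  ⇒ sig = (2; —)
  {4,7}:  v_{4} + v_{7} = 0  ⇒ sig = (2; —)
  {3,6}:  v_{3} + v_{6} = v_{8}  ⇒ sig = (2; 1)
  {5,6}:  v_{5} + v_{6} = v_{0}  ⇒ sig = (2; 1)
  {2,5}:  v_{2} + v_{5} = v_{1} + v_{3}  ⇒ sig = (2; 1,1)
  {4,9}:  v_{4} + v_{9} = v_{3} + v_{5}  ⇒ sig = (2; 1,1)
  {5,8}:  v_{5} + v_{8} = v_{0} + v_{3}  ⇒ sig = (2; 1,1)
  {6,9}:  v_{6} + v_{9} = v_{0} + v_{3} + v_{7}  ⇒ sig = (2; 1,1,1)
  {2,9}:  v_{2} + v_{9} = v_{1} + 2·v_{3} + v_{7}  ⇒ sig = (2; 1,1,2)
  {8,9}:  v_{8} + v_{9} = v_{0} + 2·v_{3} + v_{7}  ⇒ sig = (2; 1,1,2)
  {0,1,3}:  v_{0} + v_{1} + v_{3} = v_{5}  ⇒ sig = (3; 1)
  {3,5,7}:  v_{3} + v_{5} + v_{7} = v_{9}  ⇒ sig = (3; 1)
  {0,1,9}:  v_{0} + v_{1} + v_{9} = 2·v_{5} + v_{7}  ⇒ sig = (3; 1,2)

Signatures (|P|; sorted positive RHS coefficients), sorted:
{ (2; —) ×3,  (2; 1) ×2,  (2; 1,1) ×3,  (2; 1,1,1),  (2; 1,1,2) ×2,  (3; 1) ×2,  (3; 1,2) }


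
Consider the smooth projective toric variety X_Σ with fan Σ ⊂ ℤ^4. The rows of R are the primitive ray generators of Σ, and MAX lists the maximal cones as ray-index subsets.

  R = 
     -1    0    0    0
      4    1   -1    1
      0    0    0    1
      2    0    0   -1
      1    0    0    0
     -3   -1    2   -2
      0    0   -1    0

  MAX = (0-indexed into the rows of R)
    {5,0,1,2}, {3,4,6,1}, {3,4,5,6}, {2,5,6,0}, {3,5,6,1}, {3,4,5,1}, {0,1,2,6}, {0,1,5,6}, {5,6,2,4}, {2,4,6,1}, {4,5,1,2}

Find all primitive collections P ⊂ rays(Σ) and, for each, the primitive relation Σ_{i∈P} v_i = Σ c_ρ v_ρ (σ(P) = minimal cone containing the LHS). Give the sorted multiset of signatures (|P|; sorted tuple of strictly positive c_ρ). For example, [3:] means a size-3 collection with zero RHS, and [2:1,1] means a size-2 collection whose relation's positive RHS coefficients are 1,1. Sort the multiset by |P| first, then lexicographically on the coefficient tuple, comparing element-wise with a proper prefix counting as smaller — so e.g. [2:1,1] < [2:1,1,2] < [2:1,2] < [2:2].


Minimal non-faces — 5 found among 7 rays, 11 max cones:

  P = {0,4}:  v_{0} + v_{4} = 0  ⟹  sig = [2:]
  P = {0,3}:  v_{0} + v_{3} = v_{1} + v_{5} + v_{6}  ⟹  sig = [2:1,1,1]
  P = {2,3}:  v_{2} + v_{3} = 2·v_{4}  ⟹  sig = [2:2]
  P = {1,2,5,6}:  v_{1} + v_{2} + v_{5} + v_{6} = v_{4}  ⟹  sig = [4:1]
  P = {1,4,5,6}:  v_{1} + v_{4} + v_{5} + v_{6} = v_{3}  ⟹  sig = [4:1]

Sorted signature multiset PRS(X):
    [2:]
    [2:1,1,1]
    [2:2]
    [4:1]
    [4:1]


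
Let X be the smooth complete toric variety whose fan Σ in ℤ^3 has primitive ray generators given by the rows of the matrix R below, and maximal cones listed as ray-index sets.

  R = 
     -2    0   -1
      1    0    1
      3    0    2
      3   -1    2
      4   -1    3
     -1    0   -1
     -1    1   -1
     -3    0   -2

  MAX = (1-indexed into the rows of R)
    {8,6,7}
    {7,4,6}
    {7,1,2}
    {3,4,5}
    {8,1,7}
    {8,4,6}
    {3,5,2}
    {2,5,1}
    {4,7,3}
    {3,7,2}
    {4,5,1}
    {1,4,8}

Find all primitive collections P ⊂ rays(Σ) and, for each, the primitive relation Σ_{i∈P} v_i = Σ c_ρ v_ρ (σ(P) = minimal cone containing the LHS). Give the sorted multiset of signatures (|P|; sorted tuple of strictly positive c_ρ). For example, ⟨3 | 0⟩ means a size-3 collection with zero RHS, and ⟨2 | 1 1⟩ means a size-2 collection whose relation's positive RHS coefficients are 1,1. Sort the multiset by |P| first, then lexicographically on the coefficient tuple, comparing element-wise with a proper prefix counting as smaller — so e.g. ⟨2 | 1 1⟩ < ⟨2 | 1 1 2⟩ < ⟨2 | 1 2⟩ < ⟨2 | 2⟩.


|primitive collections| = 12. Relations:

  P = {2,6}:  v_{2} + v_{6} = 0  →  sig = ⟨2 | 0⟩
  P = {3,8}:  v_{3} + v_{8} = 0  →  sig = ⟨2 | 0⟩
  P = {1,3}:  v_{1} + v_{3} = v_{2}  →  sig = ⟨2 | 1⟩
  P = {1,6}:  v_{1} + v_{6} = v_{8}  →  sig = ⟨2 | 1⟩
  P = {2,4}:  v_{2} + v_{4} = v_{5}  →  sig = ⟨2 | 1⟩
  P = {2,8}:  v_{2} + v_{8} = v_{1}  →  sig = ⟨2 | 1⟩
  P = {5,6}:  v_{5} + v_{6} = v_{4}  →  sig = ⟨2 | 1⟩
  P = {5,7}:  v_{5} + v_{7} = v_{3}  →  sig = ⟨2 | 1⟩
  P = {3,6}:  v_{3} + v_{6} = v_{4} + v_{7}  →  sig = ⟨2 | 1 1⟩
  P = {5,8}:  v_{5} + v_{8} = v_{1} + v_{4}  →  sig = ⟨2 | 1 1⟩
  P = {1,4,7}:  v_{1} + v_{4} + v_{7} = 0  →  sig = ⟨3 | 0⟩
  P = {4,7,8}:  v_{4} + v_{7} + v_{8} = v_{6}  →  sig = ⟨3 | 1⟩

so the primitive-relation signature multiset is
{ ⟨2 | 0⟩ ×2,  ⟨2 | 1⟩ ×6,  ⟨2 | 1 1⟩ ×2,  ⟨3 | 0⟩,  ⟨3 | 1⟩ }


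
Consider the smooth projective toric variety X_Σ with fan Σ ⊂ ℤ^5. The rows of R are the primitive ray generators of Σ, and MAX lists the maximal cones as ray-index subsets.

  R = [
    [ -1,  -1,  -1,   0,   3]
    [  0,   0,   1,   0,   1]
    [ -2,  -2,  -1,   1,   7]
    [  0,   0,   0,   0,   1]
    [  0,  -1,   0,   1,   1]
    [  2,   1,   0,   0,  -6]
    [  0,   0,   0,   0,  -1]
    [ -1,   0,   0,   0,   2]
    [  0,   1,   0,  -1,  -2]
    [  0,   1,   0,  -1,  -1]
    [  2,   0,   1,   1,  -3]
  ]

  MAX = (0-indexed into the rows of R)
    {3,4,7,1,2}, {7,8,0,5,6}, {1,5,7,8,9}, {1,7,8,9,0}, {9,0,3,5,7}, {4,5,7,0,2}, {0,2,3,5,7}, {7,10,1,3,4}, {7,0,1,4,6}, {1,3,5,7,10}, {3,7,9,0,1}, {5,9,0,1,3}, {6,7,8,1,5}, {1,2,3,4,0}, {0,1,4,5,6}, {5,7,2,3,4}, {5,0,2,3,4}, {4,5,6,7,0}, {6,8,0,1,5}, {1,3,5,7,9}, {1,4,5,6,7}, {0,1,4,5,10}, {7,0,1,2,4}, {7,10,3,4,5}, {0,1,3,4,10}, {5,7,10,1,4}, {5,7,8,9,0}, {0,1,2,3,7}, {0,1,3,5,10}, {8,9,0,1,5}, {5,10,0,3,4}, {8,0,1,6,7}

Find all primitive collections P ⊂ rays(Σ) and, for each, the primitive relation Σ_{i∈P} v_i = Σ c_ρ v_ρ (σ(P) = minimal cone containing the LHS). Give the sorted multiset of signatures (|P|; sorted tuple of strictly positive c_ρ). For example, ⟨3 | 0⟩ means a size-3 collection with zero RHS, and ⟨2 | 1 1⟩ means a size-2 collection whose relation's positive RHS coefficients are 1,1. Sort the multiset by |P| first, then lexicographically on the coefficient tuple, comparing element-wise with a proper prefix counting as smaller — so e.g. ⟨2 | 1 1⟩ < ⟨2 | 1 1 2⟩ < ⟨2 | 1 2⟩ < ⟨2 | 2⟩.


Minimal non-faces — 17 found among 11 rays, 32 max cones:

  P = {3,6}:  v_{3} + v_{6} = 0  so sig = ⟨2 | 0⟩
  P = {4,9}:  v_{4} + v_{9} = 0  so sig = ⟨2 | 0⟩
  P = {3,8}:  v_{3} + v_{8} = v_{9}  so sig = ⟨2 | 1⟩
  P = {4,8}:  v_{4} + v_{8} = v_{6}  so sig = ⟨2 | 1⟩
  P = {6,9}:  v_{6} + v_{9} = v_{8}  so sig = ⟨2 | 1⟩
  P = {2,8}:  v_{2} + v_{8} = v_{0} + v_{7}  so sig = ⟨2 | 1 1⟩
  P = {8,10}:  v_{8} + v_{10} = v_{1} + v_{5}  so sig = ⟨2 | 1 1⟩
  P = {2,6}:  v_{2} + v_{6} = v_{0} + v_{4} + v_{7}  so sig = ⟨2 | 1 1 1⟩
  P = {2,9}:  v_{2} + v_{9} = v_{0} + v_{3} + v_{7}  so sig = ⟨2 | 1 1 1⟩
  P = {6,10}:  v_{6} + v_{10} = v_{1} + v_{4} + v_{5}  so sig = ⟨2 | 1 1 1⟩
  P = {9,10}:  v_{9} + v_{10} = v_{1} + v_{3} + v_{5}  so sig = ⟨2 | 1 1 1⟩
  P = {2,10}:  v_{2} + v_{10} = 2·v_{3} + 2·v_{4}  so sig = ⟨2 | 2 2⟩
  P = {0,7,10}:  v_{0} + v_{7} + v_{10} = v_{3} + v_{4}  so sig = ⟨3 | 1 1⟩
  P = {1,2,5}:  v_{1} + v_{2} + v_{5} = v_{3} + v_{4}  so sig = ⟨3 | 1 1⟩
  P = {0,1,5,7}:  v_{0} + v_{1} + v_{5} + v_{7} = 0  so sig = ⟨4 | 0⟩
  P = {0,3,4,7}:  v_{0} + v_{3} + v_{4} + v_{7} = v_{2}  so sig = ⟨4 | 1⟩
  P = {1,3,4,5}:  v_{1} + v_{3} + v_{4} + v_{5} = v_{10}  so sig = ⟨4 | 1⟩

Sorted signature multiset PRS(X):
{ ⟨2 | 0⟩ ×2,  ⟨2 | 1⟩ ×3,  ⟨2 | 1 1⟩ ×2,  ⟨2 | 1 1 1⟩ ×4,  ⟨2 | 2 2⟩,  ⟨3 | 1 1⟩ ×2,  ⟨4 | 0⟩,  ⟨4 | 1⟩ ×2 }


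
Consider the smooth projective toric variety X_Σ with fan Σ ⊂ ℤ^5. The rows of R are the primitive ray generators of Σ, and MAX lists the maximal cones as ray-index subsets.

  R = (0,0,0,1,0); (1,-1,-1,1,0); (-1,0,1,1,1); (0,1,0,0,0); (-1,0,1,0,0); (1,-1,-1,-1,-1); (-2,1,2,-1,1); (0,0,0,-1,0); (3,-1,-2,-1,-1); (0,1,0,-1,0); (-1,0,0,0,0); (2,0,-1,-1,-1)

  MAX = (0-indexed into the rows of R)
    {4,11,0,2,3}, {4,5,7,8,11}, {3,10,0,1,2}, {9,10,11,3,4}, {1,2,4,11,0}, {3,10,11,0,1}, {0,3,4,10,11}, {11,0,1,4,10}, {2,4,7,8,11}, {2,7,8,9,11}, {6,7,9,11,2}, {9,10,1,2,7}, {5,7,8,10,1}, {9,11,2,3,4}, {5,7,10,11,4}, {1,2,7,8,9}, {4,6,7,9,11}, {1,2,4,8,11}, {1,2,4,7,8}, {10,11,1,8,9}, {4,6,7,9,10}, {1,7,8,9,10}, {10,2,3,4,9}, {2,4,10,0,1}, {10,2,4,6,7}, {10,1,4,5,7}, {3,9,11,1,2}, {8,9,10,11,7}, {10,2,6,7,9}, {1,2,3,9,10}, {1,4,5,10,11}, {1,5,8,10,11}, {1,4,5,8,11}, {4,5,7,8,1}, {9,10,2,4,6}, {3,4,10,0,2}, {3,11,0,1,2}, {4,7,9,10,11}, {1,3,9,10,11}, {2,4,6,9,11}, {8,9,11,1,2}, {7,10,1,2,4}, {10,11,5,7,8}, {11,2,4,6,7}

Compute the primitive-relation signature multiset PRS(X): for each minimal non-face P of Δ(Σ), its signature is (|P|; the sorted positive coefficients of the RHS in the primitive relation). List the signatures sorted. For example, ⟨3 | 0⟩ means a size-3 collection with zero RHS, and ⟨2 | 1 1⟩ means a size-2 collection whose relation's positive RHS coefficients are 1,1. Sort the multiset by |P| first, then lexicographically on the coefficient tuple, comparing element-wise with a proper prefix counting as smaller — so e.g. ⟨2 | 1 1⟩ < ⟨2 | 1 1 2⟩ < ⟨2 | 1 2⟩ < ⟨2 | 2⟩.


23 collections generate NE(X_Σ); each relation:

  {0,7}:  v_{0} + v_{7} = 0 ; sig = ⟨2 | 0⟩
  {0,9}:  v_{0} + v_{9} = v_{3} ; sig = ⟨2 | 1⟩
  {3,7}:  v_{3} + v_{7} = v_{9} ; sig = ⟨2 | 1⟩
  {0,8}:  v_{0} + v_{8} = v_{1} + v_{11} ; sig = ⟨2 | 1 1⟩
  {1,6}:  v_{1} + v_{6} = v_{2} + v_{7} ; sig = ⟨2 | 1 1⟩
  {3,5}:  v_{3} + v_{5} = v_{10} + v_{11} ; sig = ⟨2 | 1 1⟩
  {0,6}:  v_{0} + v_{6} = v_{2} + v_{4} + v_{9} ; sig = ⟨2 | 1 1 1⟩
  {2,5}:  v_{2} + v_{5} = v_{1} + v_{4} + v_{7} ; sig = ⟨2 | 1 1 1⟩
  {3,8}:  v_{3} + v_{8} = v_{1} + v_{9} + v_{11} ; sig = ⟨2 | 1 1 1⟩
  {5,9}:  v_{5} + v_{9} = v_{7} + v_{10} + v_{11} ; sig = ⟨2 | 1 1 1⟩
  {0,5}:  v_{0} + v_{5} = v_{1} + v_{4} + v_{10} + v_{11} ; sig = ⟨2 | 1 1 1 1⟩
  {3,6}:  v_{3} + v_{6} = v_{2} + v_{4} + 2·v_{9} ; sig = ⟨2 | 1 1 2⟩
  {6,8}:  v_{6} + v_{8} = v_{2} + 2·v_{7} + v_{11} ; sig = ⟨2 | 1 1 2⟩
  {5,6}:  v_{5} + v_{6} = v_{4} + 2·v_{7} ; sig = ⟨2 | 1 2⟩
  {1,4,9}:  v_{1} + v_{4} + v_{9} = 0 ; sig = ⟨3 | 0⟩
  {2,10,11}:  v_{2} + v_{10} + v_{11} = 0 ; sig = ⟨3 | 0⟩
  {1,3,4}:  v_{1} + v_{3} + v_{4} = v_{0} ; sig = ⟨3 | 1⟩
  {1,7,11}:  v_{1} + v_{7} + v_{11} = v_{8} ; sig = ⟨3 | 1⟩
  {4,8,10}:  v_{4} + v_{8} + v_{10} = v_{5} ; sig = ⟨3 | 1⟩
  {2,8,10}:  v_{2} + v_{8} + v_{10} = v_{1} + v_{7} ; sig = ⟨3 | 1 1⟩
  {4,8,9}:  v_{4} + v_{8} + v_{9} = v_{7} + v_{11} ; sig = ⟨3 | 1 1⟩
  {6,10,11}:  v_{6} + v_{10} + v_{11} = v_{4} + v_{7} + v_{9} ; sig = ⟨3 | 1 1 1⟩
  {2,4,7,9}:  v_{2} + v_{4} + v_{7} + v_{9} = v_{6} ; sig = ⟨4 | 1⟩

Sorted signature multiset PRS(X):
    ⟨2 | 0⟩
    ⟨2 | 1⟩
    ⟨2 | 1⟩
    ⟨2 | 1 1⟩
    ⟨2 | 1 1⟩
    ⟨2 | 1 1⟩
    ⟨2 | 1 1 1⟩
    ⟨2 | 1 1 1⟩
    ⟨2 | 1 1 1⟩
    ⟨2 | 1 1 1⟩
    ⟨2 | 1 1 1 1⟩
    ⟨2 | 1 1 2⟩
    ⟨2 | 1 1 2⟩
    ⟨2 | 1 2⟩
    ⟨3 | 0⟩
    ⟨3 | 0⟩
    ⟨3 | 1⟩
    ⟨3 | 1⟩
    ⟨3 | 1⟩
    ⟨3 | 1 1⟩
    ⟨3 | 1 1⟩
    ⟨3 | 1 1 1⟩
    ⟨4 | 1⟩


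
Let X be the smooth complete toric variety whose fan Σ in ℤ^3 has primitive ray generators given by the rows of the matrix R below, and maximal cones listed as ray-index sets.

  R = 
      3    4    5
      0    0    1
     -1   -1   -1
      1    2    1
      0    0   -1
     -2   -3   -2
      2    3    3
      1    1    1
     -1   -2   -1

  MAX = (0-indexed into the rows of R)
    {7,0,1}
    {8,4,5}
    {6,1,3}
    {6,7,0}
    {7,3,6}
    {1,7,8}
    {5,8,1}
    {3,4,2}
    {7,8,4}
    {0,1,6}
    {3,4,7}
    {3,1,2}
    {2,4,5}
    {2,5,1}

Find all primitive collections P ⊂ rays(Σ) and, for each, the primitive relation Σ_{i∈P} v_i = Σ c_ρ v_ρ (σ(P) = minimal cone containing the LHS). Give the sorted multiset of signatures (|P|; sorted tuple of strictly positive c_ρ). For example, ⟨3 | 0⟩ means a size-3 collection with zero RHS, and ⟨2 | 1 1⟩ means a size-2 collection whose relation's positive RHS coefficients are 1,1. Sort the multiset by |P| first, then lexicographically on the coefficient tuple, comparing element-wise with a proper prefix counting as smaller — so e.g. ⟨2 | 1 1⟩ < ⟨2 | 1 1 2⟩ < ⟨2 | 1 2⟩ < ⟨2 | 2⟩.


The 17 primitive collections of Σ (r=9, n=3):

  P = {1,4}:  v_{1} + v_{4} = 0  →  sig = ⟨2 | 0⟩
  P = {2,7}:  v_{2} + v_{7} = 0  →  sig = ⟨2 | 0⟩
  P = {3,8}:  v_{3} + v_{8} = 0  →  sig = ⟨2 | 0⟩
  P = {2,8}:  v_{2} + v_{8} = v_{5}  →  sig = ⟨2 | 1⟩
  P = {3,5}:  v_{3} + v_{5} = v_{2}  →  sig = ⟨2 | 1⟩
  P = {5,6}:  v_{5} + v_{6} = v_{1}  →  sig = ⟨2 | 1⟩
  P = {5,7}:  v_{5} + v_{7} = v_{8}  →  sig = ⟨2 | 1⟩
  P = {0,2}:  v_{0} + v_{2} = v_{1} + v_{6}  →  sig = ⟨2 | 1 1⟩
  P = {0,4}:  v_{0} + v_{4} = v_{6} + v_{7}  →  sig = ⟨2 | 1 1⟩
  P = {2,6}:  v_{2} + v_{6} = v_{1} + v_{3}  →  sig = ⟨2 | 1 1⟩
  P = {4,6}:  v_{4} + v_{6} = v_{3} + v_{7}  →  sig = ⟨2 | 1 1⟩
  P = {6,8}:  v_{6} + v_{8} = v_{1} + v_{7}  →  sig = ⟨2 | 1 1⟩
  P = {0,5}:  v_{0} + v_{5} = 2·v_{1} + v_{7}  →  sig = ⟨2 | 1 2⟩
  P = {0,3}:  v_{0} + v_{3} = 2·v_{6}  →  sig = ⟨2 | 2⟩
  P = {0,8}:  v_{0} + v_{8} = 2·v_{1} + 2·v_{7}  →  sig = ⟨2 | 2 2⟩
  P = {1,3,7}:  v_{1} + v_{3} + v_{7} = v_{6}  →  sig = ⟨3 | 1⟩
  P = {1,6,7}:  v_{1} + v_{6} + v_{7} = v_{0}  →  sig = ⟨3 | 1⟩

Signatures (|P|; sorted positive RHS coefficients), sorted:
    ⟨2 | 0⟩
    ⟨2 | 0⟩
    ⟨2 | 0⟩
    ⟨2 | 1⟩
    ⟨2 | 1⟩
    ⟨2 | 1⟩
    ⟨2 | 1⟩
    ⟨2 | 1 1⟩
    ⟨2 | 1 1⟩
    ⟨2 | 1 1⟩
    ⟨2 | 1 1⟩
    ⟨2 | 1 1⟩
    ⟨2 | 1 2⟩
    ⟨2 | 2⟩
    ⟨2 | 2 2⟩
    ⟨3 | 1⟩
    ⟨3 | 1⟩


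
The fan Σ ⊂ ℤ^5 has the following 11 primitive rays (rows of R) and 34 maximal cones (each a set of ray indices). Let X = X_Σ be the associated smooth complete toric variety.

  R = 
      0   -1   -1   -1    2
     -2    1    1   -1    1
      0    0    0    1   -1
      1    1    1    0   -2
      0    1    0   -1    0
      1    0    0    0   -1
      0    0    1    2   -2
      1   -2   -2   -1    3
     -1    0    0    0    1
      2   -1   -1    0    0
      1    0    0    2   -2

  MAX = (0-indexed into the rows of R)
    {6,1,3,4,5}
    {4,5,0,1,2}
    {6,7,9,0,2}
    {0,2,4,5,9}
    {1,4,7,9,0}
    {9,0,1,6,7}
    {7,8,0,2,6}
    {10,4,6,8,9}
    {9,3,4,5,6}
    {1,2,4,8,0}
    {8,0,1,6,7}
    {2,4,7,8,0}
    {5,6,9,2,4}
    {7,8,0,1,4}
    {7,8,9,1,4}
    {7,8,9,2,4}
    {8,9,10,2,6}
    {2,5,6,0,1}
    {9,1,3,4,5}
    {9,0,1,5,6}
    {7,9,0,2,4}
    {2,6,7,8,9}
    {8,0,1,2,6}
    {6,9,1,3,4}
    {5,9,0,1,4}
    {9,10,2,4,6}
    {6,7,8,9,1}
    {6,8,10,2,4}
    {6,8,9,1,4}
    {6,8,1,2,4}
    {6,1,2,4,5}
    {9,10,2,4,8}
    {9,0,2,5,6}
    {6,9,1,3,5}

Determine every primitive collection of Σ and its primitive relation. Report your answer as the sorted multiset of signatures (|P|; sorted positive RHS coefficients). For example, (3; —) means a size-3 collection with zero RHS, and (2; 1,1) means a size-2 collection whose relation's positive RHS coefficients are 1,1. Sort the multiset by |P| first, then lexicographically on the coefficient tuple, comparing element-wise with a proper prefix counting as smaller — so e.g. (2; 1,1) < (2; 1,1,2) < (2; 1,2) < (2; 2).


Σ has 18 primitive collections:

  • {5,8}:  v_{5} + v_{8} = 0 — sig = (2; —)
  • {5,7}:  v_{5} + v_{7} = v_{0} + v_{9} — sig = (2; 1,1)
  • {0,3}:  v_{0} + v_{3} = v_{1} + v_{5} + v_{9} — sig = (2; 1,1,1)
  • {0,10}:  v_{0} + v_{10} = v_{2} + v_{8} + v_{9} — sig = (2; 1,1,1)
  • {1,10}:  v_{1} + v_{10} = v_{4} + v_{6} + v_{8} — sig = (2; 1,1,1)
  • {2,3}:  v_{2} + v_{3} = v_{4} + v_{5} + v_{6} — sig = (2; 1,1,1)
  • {3,8}:  v_{3} + v_{8} = v_{1} + v_{4} + v_{6} + v_{9} — sig = (2; 1,1,1,1)
  • {5,10}:  v_{5} + v_{10} = v_{2} + v_{4} + v_{6} + v_{9} — sig = (2; 1,1,1,1)
  • {3,7}:  v_{3} + v_{7} = v_{1} + 2·v_{9} — sig = (2; 1,2)
  • {3,10}:  v_{3} + v_{10} = 2·v_{4} + 2·v_{6} + v_{9} — sig = (2; 1,2,2)
  • {7,10}:  v_{7} + v_{10} = v_{2} + 2·v_{8} + 2·v_{9} — sig = (2; 1,2,2)
  • {0,4,6}:  v_{0} + v_{4} + v_{6} = 0 — sig = (3; —)
  • {1,2,9}:  v_{1} + v_{2} + v_{9} = 0 — sig = (3; —)
  • {0,8,9}:  v_{0} + v_{8} + v_{9} = v_{7} — sig = (3; 1)
  • {1,2,7}:  v_{1} + v_{2} + v_{7} = v_{0} + v_{8} — sig = (3; 1,1)
  • {4,6,7}:  v_{4} + v_{6} + v_{7} = v_{8} + v_{9} — sig = (3; 1,1)
  • {1,4,5,6,9}:  v_{1} + v_{4} + v_{5} + v_{6} + v_{9} = v_{3} — sig = (5; 1)
  • {2,4,6,8,9}:  v_{2} + v_{4} + v_{6} + v_{8} + v_{9} = v_{10} — sig = (5; 1)

so the primitive-relation signature multiset is
    |P|=2: 11 collections, coeffs (), (1,1), (1,1,1), (1,1,1), (1,1,1), (1,1,1), (1,1,1,1), (1,1,1,1), (1,2), (1,2,2), (1,2,2)
    |P|=3: 5 collections, coeffs (), (), (1), (1,1), (1,1)
    |P|=5: 2 collections, coeffs (1), (1)


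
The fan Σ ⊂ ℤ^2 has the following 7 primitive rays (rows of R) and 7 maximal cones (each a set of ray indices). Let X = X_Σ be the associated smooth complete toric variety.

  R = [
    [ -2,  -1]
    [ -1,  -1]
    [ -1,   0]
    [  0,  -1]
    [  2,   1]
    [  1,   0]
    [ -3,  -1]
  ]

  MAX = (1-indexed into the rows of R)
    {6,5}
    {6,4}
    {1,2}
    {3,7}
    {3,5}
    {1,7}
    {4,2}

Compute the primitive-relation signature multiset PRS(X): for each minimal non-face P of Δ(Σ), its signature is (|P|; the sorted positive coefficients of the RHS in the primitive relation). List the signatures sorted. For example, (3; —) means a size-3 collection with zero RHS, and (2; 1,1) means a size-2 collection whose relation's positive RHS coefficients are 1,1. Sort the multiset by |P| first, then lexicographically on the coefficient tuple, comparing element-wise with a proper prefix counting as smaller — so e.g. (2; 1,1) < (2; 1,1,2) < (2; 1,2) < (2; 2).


Δ(Σ) — 7 vertices, 14 min non-faces:

  P = {1,5}:  v_{1} + v_{5} = 0 ; sig = (2; —)
  P = {3,6}:  v_{3} + v_{6} = 0 ; sig = (2; —)
  P = {1,3}:  v_{1} + v_{3} = v_{7} ; sig = (2; 1)
  P = {1,6}:  v_{1} + v_{6} = v_{2} ; sig = (2; 1)
  P = {2,3}:  v_{2} + v_{3} = v_{1} ; sig = (2; 1)
  P = {2,5}:  v_{2} + v_{5} = v_{6} ; sig = (2; 1)
  P = {2,6}:  v_{2} + v_{6} = v_{4} ; sig = (2; 1)
  P = {3,4}:  v_{3} + v_{4} = v_{2} ; sig = (2; 1)
  P = {5,7}:  v_{5} + v_{7} = v_{3} ; sig = (2; 1)
  P = {6,7}:  v_{6} + v_{7} = v_{1} ; sig = (2; 1)
  P = {4,7}:  v_{4} + v_{7} = v_{1} + v_{2} ; sig = (2; 1,1)
  P = {1,4}:  v_{1} + v_{4} = 2·v_{2} ; sig = (2; 2)
  P = {2,7}:  v_{2} + v_{7} = 2·v_{1} ; sig = (2; 2)
  P = {4,5}:  v_{4} + v_{5} = 2·v_{6} ; sig = (2; 2)

so the primitive-relation signature multiset is
    |P|=2: 14 collections, coeffs (), (), (1), (1), (1), (1), (1), (1), (1), (1), (1,1), (2), (2), (2)


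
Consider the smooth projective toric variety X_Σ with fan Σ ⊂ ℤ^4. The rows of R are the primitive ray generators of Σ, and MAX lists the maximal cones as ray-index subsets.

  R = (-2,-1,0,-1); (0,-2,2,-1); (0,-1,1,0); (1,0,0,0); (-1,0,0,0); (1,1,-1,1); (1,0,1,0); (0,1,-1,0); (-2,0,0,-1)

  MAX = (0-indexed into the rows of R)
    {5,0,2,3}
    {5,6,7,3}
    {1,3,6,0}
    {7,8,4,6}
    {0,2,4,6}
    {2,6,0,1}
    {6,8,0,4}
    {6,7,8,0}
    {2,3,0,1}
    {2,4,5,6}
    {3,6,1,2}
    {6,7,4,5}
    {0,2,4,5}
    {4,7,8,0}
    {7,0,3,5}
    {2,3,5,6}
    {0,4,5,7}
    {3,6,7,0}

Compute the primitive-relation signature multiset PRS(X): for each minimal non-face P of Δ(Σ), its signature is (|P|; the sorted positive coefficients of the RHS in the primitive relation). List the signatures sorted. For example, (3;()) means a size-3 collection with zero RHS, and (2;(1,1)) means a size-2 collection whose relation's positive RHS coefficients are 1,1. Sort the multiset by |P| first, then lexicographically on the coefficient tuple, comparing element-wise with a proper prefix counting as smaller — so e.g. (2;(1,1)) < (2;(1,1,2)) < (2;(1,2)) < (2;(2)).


|primitive collections| = 12. Relations:

  P={2,7}:  v_{2} + v_{7} = 0  ⇒ sig = (2;())
  P={3,4}:  v_{3} + v_{4} = 0  ⇒ sig = (2;())
  P={1,5}:  v_{1} + v_{5} = v_{2} + v_{3}  ⇒ sig = (2;(1,1))
  P={5,8}:  v_{5} + v_{8} = v_{4} + v_{7}  ⇒ sig = (2;(1,1))
  P={1,4}:  v_{1} + v_{4} = v_{0} + v_{2} + v_{6}  ⇒ sig = (2;(1,1,1))
  P={1,7}:  v_{1} + v_{7} = v_{0} + v_{3} + v_{6}  ⇒ sig = (2;(1,1,1))
  P={2,8}:  v_{2} + v_{8} = v_{0} + v_{4} + v_{6}  ⇒ sig = (2;(1,1,1))
  P={3,8}:  v_{3} + v_{8} = v_{0} + v_{6} + v_{7}  ⇒ sig = (2;(1,1,1))
  P={1,8}:  v_{1} + v_{8} = 2·v_{0} + 2·v_{6}  ⇒ sig = (2;(2,2))
  P={0,5,6}:  v_{0} + v_{5} + v_{6} = 0  ⇒ sig = (3;())
  P={0,2,3,6}:  v_{0} + v_{2} + v_{3} + v_{6} = v_{1}  ⇒ sig = (4;(1))
  P={0,4,6,7}:  v_{0} + v_{4} + v_{6} + v_{7} = v_{8}  ⇒ sig = (4;(1))

Signatures (|P|; sorted positive RHS coefficients), sorted:
    (2;())
    (2;())
    (2;(1,1))
    (2;(1,1))
    (2;(1,1,1))
    (2;(1,1,1))
    (2;(1,1,1))
    (2;(1,1,1))
    (2;(2,2))
    (3;())
    (4;(1))
    (4;(1))


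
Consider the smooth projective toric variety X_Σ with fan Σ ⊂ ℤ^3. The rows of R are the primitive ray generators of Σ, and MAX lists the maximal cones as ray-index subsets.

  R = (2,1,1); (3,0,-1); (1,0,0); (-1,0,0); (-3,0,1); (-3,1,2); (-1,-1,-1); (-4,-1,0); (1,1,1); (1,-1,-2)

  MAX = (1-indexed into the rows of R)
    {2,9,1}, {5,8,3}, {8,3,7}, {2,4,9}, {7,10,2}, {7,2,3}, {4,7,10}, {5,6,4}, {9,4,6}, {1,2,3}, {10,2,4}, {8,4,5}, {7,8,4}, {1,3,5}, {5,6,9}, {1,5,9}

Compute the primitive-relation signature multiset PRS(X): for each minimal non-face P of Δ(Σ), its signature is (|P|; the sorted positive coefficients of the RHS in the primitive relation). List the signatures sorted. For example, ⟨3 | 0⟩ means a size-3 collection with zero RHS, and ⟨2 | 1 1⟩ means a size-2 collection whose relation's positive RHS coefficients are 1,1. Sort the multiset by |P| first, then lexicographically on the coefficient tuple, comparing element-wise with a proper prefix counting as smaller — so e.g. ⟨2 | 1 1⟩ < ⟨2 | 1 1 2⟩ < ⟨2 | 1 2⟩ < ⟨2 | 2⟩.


|primitive collections| = 23. Relations:

  {2,5}:  v_{2} + v_{5} = 0  ⟹  sig = ⟨2 | 0⟩
  {3,4}:  v_{3} + v_{4} = 0  ⟹  sig = ⟨2 | 0⟩
  {7,9}:  v_{7} + v_{9} = 0  ⟹  sig = ⟨2 | 0⟩
  {1,4}:  v_{1} + v_{4} = v_{9}  ⟹  sig = ⟨2 | 1⟩
  {1,7}:  v_{1} + v_{7} = v_{3}  ⟹  sig = ⟨2 | 1⟩
  {1,10}:  v_{1} + v_{10} = v_{2}  ⟹  sig = ⟨2 | 1⟩
  {2,8}:  v_{2} + v_{8} = v_{7}  ⟹  sig = ⟨2 | 1⟩
  {3,9}:  v_{3} + v_{9} = v_{1}  ⟹  sig = ⟨2 | 1⟩
  {5,7}:  v_{5} + v_{7} = v_{8}  ⟹  sig = ⟨2 | 1⟩
  {8,9}:  v_{8} + v_{9} = v_{5}  ⟹  sig = ⟨2 | 1⟩
  {1,8}:  v_{1} + v_{8} = v_{3} + v_{5}  ⟹  sig = ⟨2 | 1 1⟩
  {2,6}:  v_{2} + v_{6} = v_{4} + v_{9}  ⟹  sig = ⟨2 | 1 1⟩
  {3,6}:  v_{3} + v_{6} = v_{5} + v_{9}  ⟹  sig = ⟨2 | 1 1⟩
  {3,10}:  v_{3} + v_{10} = v_{2} + v_{7}  ⟹  sig = ⟨2 | 1 1⟩
  {5,10}:  v_{5} + v_{10} = v_{4} + v_{7}  ⟹  sig = ⟨2 | 1 1⟩
  {6,7}:  v_{6} + v_{7} = v_{4} + v_{5}  ⟹  sig = ⟨2 | 1 1⟩
  {9,10}:  v_{9} + v_{10} = v_{2} + v_{4}  ⟹  sig = ⟨2 | 1 1⟩
  {1,6}:  v_{1} + v_{6} = v_{5} + 2·v_{9}  ⟹  sig = ⟨2 | 1 2⟩
  {6,8}:  v_{6} + v_{8} = v_{4} + 2·v_{5}  ⟹  sig = ⟨2 | 1 2⟩
  {8,10}:  v_{8} + v_{10} = v_{4} + 2·v_{7}  ⟹  sig = ⟨2 | 1 2⟩
  {6,10}:  v_{6} + v_{10} = 2·v_{4}  ⟹  sig = ⟨2 | 2⟩
  {2,4,7}:  v_{2} + v_{4} + v_{7} = v_{10}  ⟹  sig = ⟨3 | 1⟩
  {4,5,9}:  v_{4} + v_{5} + v_{9} = v_{6}  ⟹  sig = ⟨3 | 1⟩

Sorted signature multiset PRS(X):
{ ⟨2 | 0⟩ ×3,  ⟨2 | 1⟩ ×7,  ⟨2 | 1 1⟩ ×7,  ⟨2 | 1 2⟩ ×3,  ⟨2 | 2⟩,  ⟨3 | 1⟩ ×2 }


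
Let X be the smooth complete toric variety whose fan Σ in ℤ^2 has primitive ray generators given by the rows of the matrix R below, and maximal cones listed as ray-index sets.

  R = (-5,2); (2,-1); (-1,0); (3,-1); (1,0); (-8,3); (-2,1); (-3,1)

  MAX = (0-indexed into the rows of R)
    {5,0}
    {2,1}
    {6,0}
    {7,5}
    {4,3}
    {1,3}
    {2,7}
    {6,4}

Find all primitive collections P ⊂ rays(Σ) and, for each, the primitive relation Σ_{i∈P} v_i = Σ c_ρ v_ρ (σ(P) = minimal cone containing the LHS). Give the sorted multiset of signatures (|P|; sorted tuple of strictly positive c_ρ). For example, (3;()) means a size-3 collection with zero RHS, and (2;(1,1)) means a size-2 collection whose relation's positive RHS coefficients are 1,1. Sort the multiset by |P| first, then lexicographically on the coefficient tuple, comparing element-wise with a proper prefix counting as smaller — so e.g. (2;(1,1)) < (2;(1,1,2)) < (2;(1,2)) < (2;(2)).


|primitive collections| = 20. Relations:

  {1,6}:  v_{1} + v_{6} = 0  →  sig = (2;())
  {2,4}:  v_{2} + v_{4} = 0  →  sig = (2;())
  {3,7}:  v_{3} + v_{7} = 0  →  sig = (2;())
  {0,1}:  v_{0} + v_{1} = v_{7}  →  sig = (2;(1))
  {0,3}:  v_{0} + v_{3} = v_{6}  →  sig = (2;(1))
  {0,7}:  v_{0} + v_{7} = v_{5}  →  sig = (2;(1))
  {1,4}:  v_{1} + v_{4} = v_{3}  →  sig = (2;(1))
  {1,7}:  v_{1} + v_{7} = v_{2}  →  sig = (2;(1))
  {2,3}:  v_{2} + v_{3} = v_{1}  →  sig = (2;(1))
  {2,6}:  v_{2} + v_{6} = v_{7}  →  sig = (2;(1))
  {3,5}:  v_{3} + v_{5} = v_{0}  →  sig = (2;(1))
  {3,6}:  v_{3} + v_{6} = v_{4}  →  sig = (2;(1))
  {4,7}:  v_{4} + v_{7} = v_{6}  →  sig = (2;(1))
  {6,7}:  v_{6} + v_{7} = v_{0}  →  sig = (2;(1))
  {4,5}:  v_{4} + v_{5} = v_{0} + v_{6}  →  sig = (2;(1,1))
  {0,2}:  v_{0} + v_{2} = 2·v_{7}  →  sig = (2;(2))
  {0,4}:  v_{0} + v_{4} = 2·v_{6}  →  sig = (2;(2))
  {1,5}:  v_{1} + v_{5} = 2·v_{7}  →  sig = (2;(2))
  {5,6}:  v_{5} + v_{6} = 2·v_{0}  →  sig = (2;(2))
  {2,5}:  v_{2} + v_{5} = 3·v_{7}  →  sig = (2;(3))

Sorted signature multiset PRS(X):
[(2;()), (2;()), (2;()), (2;(1)), (2;(1)), (2;(1)), (2;(1)), (2;(1)), (2;(1)), (2;(1)), (2;(1)), (2;(1)), (2;(1)), (2;(1)), (2;(1,1)), (2;(2)), (2;(2)), (2;(2)), (2;(2)), (2;(3))]


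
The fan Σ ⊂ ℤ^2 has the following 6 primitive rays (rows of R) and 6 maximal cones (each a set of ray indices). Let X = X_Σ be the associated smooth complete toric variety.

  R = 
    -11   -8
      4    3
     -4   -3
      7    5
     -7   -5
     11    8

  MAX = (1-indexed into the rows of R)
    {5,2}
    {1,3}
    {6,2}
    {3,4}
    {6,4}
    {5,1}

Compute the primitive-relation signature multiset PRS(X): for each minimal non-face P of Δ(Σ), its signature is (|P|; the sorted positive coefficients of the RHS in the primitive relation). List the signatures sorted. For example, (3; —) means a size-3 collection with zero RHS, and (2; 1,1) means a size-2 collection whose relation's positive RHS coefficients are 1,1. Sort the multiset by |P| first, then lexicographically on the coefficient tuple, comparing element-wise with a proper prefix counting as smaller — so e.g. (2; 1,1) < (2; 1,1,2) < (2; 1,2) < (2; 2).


|primitive collections| = 9. Relations:

  P={1,6}:  v_{1} + v_{6} = 0 ; sig = (2; —)
  P={2,3}:  v_{2} + v_{3} = 0 ; sig = (2; —)
  P={4,5}:  v_{4} + v_{5} = 0 ; sig = (2; —)
  P={1,2}:  v_{1} + v_{2} = v_{5} ; sig = (2; 1)
  P={1,4}:  v_{1} + v_{4} = v_{3} ; sig = (2; 1)
  P={2,4}:  v_{2} + v_{4} = v_{6} ; sig = (2; 1)
  P={3,5}:  v_{3} + v_{5} = v_{1} ; sig = (2; 1)
  P={3,6}:  v_{3} + v_{6} = v_{4} ; sig = (2; 1)
  P={5,6}:  v_{5} + v_{6} = v_{2} ; sig = (2; 1)

Hence PRS(X_Σ) =
    (2; —)
    (2; —)
    (2; —)
    (2; 1)
    (2; 1)
    (2; 1)
    (2; 1)
    (2; 1)
    (2; 1)


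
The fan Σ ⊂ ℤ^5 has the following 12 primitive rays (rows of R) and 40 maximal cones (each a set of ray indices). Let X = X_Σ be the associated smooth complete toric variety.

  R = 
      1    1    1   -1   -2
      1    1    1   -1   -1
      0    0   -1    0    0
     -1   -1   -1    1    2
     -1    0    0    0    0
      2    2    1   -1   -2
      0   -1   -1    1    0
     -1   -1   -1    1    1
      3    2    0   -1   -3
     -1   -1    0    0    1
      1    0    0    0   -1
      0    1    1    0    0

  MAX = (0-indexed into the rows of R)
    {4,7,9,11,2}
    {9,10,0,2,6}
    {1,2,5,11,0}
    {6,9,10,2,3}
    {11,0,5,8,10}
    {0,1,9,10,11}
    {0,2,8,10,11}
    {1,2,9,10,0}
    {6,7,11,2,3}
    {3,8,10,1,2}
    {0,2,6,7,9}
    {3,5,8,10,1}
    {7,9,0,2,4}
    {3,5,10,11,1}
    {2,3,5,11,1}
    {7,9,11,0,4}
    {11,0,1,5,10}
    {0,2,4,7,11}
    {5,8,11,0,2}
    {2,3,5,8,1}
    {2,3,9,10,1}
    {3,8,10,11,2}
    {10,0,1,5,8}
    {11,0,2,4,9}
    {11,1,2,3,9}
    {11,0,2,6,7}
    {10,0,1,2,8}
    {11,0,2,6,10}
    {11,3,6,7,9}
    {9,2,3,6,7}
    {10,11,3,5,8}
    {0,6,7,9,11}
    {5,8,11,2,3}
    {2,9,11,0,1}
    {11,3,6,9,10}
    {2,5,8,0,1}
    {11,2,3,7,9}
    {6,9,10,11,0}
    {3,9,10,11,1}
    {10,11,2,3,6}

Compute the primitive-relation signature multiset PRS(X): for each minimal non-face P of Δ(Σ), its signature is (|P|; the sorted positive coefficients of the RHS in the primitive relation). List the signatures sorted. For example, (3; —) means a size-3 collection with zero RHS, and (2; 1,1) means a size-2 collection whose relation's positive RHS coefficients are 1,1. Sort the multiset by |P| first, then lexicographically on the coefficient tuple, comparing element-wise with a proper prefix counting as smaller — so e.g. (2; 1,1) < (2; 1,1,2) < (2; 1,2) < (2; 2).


Primitive collections (22):

  {0,3}:  v_{0} + v_{3} = 0  →  sig = (2; —)
  {1,7}:  v_{1} + v_{7} = 0  →  sig = (2; —)
  {1,6}:  v_{1} + v_{6} = v_{10}  →  sig = (2; 1)
  {5,9}:  v_{5} + v_{9} = v_{1}  →  sig = (2; 1)
  {7,10}:  v_{7} + v_{10} = v_{6}  →  sig = (2; 1)
  {4,10}:  v_{4} + v_{10} = v_{0} + v_{7}  →  sig = (2; 1,1)
  {4,5}:  v_{4} + v_{5} = v_{0} + v_{2} + v_{11}  →  sig = (2; 1,1,1)
  {5,7}:  v_{5} + v_{7} = v_{2} + v_{10} + v_{11}  →  sig = (2; 1,1,1)
  {8,9}:  v_{8} + v_{9} = v_{1} + v_{2} + v_{10}  →  sig = (2; 1,1,1)
  {1,4}:  v_{1} + v_{4} = v_{0} + v_{2} + v_{9} + v_{11}  →  sig = (2; 1,1,1,1)
  {3,4}:  v_{3} + v_{4} = v_{2} + v_{7} + v_{9} + v_{11}  →  sig = (2; 1,1,1,1)
  {4,8}:  v_{4} + v_{8} = v_{0} + 2·v_{2} + v_{10} + v_{11}  →  sig = (2; 1,1,1,2)
  {5,6}:  v_{5} + v_{6} = v_{2} + 2·v_{10} + v_{11}  →  sig = (2; 1,1,2)
  {4,6}:  v_{4} + v_{6} = v_{0} + 2·v_{7}  →  sig = (2; 1,2)
  {7,8}:  v_{7} + v_{8} = 2·v_{2} + 2·v_{10} + v_{11}  →  sig = (2; 1,2,2)
  {6,8}:  v_{6} + v_{8} = 2·v_{2} + 3·v_{10} + v_{11}  →  sig = (2; 1,2,3)
  {2,5,10}:  v_{2} + v_{5} + v_{10} = v_{8}  →  sig = (3; 1)
  {1,8,11}:  v_{1} + v_{8} + v_{11} = 2·v_{5}  →  sig = (3; 2)
  {2,9,10,11}:  v_{2} + v_{9} + v_{10} + v_{11} = 0  →  sig = (4; —)
  {1,2,10,11}:  v_{1} + v_{2} + v_{10} + v_{11} = v_{5}  →  sig = (4; 1)
  {2,6,9,11}:  v_{2} + v_{6} + v_{9} + v_{11} = v_{7}  →  sig = (4; 1)
  {0,2,7,9,11}:  v_{0} + v_{2} + v_{7} + v_{9} + v_{11} = v_{4}  →  sig = (5; 1)

Sorted signature multiset PRS(X):
    |P|=2: 16 collections, coeffs (), (), (1), (1), (1), (1,1), (1,1,1), (1,1,1), (1,1,1), (1,1,1,1), (1,1,1,1), (1,1,1,2), (1,1,2), (1,2), (1,2,2), (1,2,3)
    |P|=3: 2 collections, coeffs (1), (2)
    |P|=4: 3 collections, coeffs (), (1), (1)
    |P|=5: 1 collection, coeffs (1)
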